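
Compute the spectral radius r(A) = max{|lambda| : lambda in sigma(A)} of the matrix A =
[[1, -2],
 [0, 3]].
r(A) = 3

The eigenvalues of A are the roots of its characteristic polynomial. With M = A (coefficients from the trace and determinant):
  p(λ) = det(λ I - M) = λ^2 - 4λ + 3.
For λ^2 - 4λ + 3 the discriminant is 4. It is a perfect square (2^2), so the roots are rational: λ = (4 ± 2)/2 = 3, 1.
Thus the eigenvalues (to 4 decimals) are 3 (modulus 3); 1 (modulus 1). The spectral radius is the largest modulus: r(A) = 3. (Cross-check: r(A) ≤ ||A||_2 ≈ 3.6503; equality holds whenever A is normal, though it can also hold for some non-normal A.)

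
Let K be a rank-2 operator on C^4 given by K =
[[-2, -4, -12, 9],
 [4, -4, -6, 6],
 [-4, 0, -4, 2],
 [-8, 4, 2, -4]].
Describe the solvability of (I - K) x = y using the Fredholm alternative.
(I - K) is invertible (det(I - K) = 99 ≠ 0), so for every y in C^4 the equation (I - K) x = y has a unique solution.

K has rank 2 and factors as K = U V^T = u1 v1^T + u2 v2^T with u1 = (3, 0, 2, 2), v1 = (-2, 0, -2, 1), u2 = (2, 2, 0, -2), v2 = (2, -2, -3, 3) (multiplying out reproduces the displayed K). The nonzero eigenvalues of U V^T coincide with those of the 2 x 2 matrix G = V^T U = [[v1·u1, v1·u2], [v2·u1, v2·u2]] = [[-8, -6], [6, -6]], and by the Sylvester determinant identity det(I_4 - U V^T) = det(I_2 - V^T U) = det([[9, 6], [-6, 7]]) = (9)(7) - (6)(-6) = 99. (Direct check: I - K =
[[3, 4, 12, -9],
 [-4, 5, 6, -6],
 [4, 0, 5, -2],
 [8, -4, -2, 5]]
has determinant 99.) The finite-dimensional Fredholm alternative says: either (I - K) is invertible, or ker(I - K) ≠ {0} and then range(I - K) = ker((I - K)^*)^⊥, with dim ker(I - K) = dim ker((I - K)^*). Since det(I - K) ≠ 0, 1 is not an eigenvalue of K and ker(I - K) = {0}, so we are in the first case: for every y there is a unique x = (I - K)^(-1) y. (Explicitly, by the Woodbury identity, (I - U V^T)^(-1) = I + U (I_2 - G)^(-1) V^T.)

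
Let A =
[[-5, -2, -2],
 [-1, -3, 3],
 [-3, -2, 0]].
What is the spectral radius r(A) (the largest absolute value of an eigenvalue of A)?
r(A) ≈ 5.6262

The eigenvalues of A are the roots of its characteristic polynomial. With M = A (coefficients from the trace, the sum of principal 2x2 minors, and det A):
  p(λ) = det(λ I - M) = λ^3 + 8λ^2 + 13λ - 2.
No integer candidate from the rational root theorem (±divisors of 2) is a root, so the roots are irrational. The cubic discriminant is Δ = 2272 > 0, so there are three distinct real roots. p(-6) = -8 and p(-5) = 8 have opposite signs, so a root lies in (-6, -5); Newton's method refines it to λ ≈ -5.6262. p(-3) = 4 and p(-2) = -4 have opposite signs, so a root lies in (-3, -2); Newton's method refines it to λ ≈ -2.5151. p(0) = -2 and p(1) = 20 have opposite signs, so a root lies in (0, 1); Newton's method refines it to λ ≈ 0.1413. Check (Vieta): the three roots sum to -8, matching tr M = -8.
Thus the eigenvalues (to 4 decimals) are -5.6262 (modulus 5.6262); -2.5151 (modulus 2.5151); 0.1413 (modulus 0.1413). The spectral radius is the largest modulus: r(A) ≈ 5.6262. (Cross-check: r(A) ≤ ||A||_2 ≈ 6.8807; equality holds whenever A is normal, though it can also hold for some non-normal A.)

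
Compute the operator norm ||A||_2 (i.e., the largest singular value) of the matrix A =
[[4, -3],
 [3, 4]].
||A||_2 = 5 (= sqrt(largest eigenvalue of A^T A))

||A||_2 = sigma_max(A) = sqrt(lambda_max(A^T A)). Form the symmetric matrix M = A^T A =
[[25, 0],
 [0, 25]].
Its characteristic polynomial (trace, determinant of M give the coefficients) is
  p(λ) = det(λ I - M) = λ^2 - 50λ + 625.
For λ^2 - 50λ + 625 the discriminant is 0. It is a perfect square (0^2), so the roots are rational: λ = (50 ± 0)/2 = 25, 25.
So the eigenvalues of A^T A are ≈ 25, 25 (all ≥ 0, as they must be for A^T A). The largest is λ_max = 25, hence ||A||_2 = sqrt(λ_max) = 5.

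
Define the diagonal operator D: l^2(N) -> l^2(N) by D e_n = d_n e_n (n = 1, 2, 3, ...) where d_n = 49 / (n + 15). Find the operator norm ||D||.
||D|| = 49/16 (attained at n = 1)

For D diagonal, ||D|| = sup_n |d_n| = sup_n 49/(n + 15). This is positive and strictly decreasing in n, so the supremum is attained at n = 1: d_1 = 49/(1 + 15) = 49/16. Hence ||D|| = 49/16.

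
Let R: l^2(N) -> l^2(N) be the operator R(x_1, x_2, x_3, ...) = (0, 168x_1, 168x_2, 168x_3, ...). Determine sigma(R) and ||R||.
sigma(R) = closed disk {z in C : |z| ≤ 168}; ||R|| = 168

Note R = 168·U where U is the unit right shift (U x)_k = x_{k-1} (with x_0 := 0); so ||R|| = 168||U|| and sigma(R) = 168·sigma(U). ||R x||^2 = sum_{k≥1} |168x_k|^2 = 28224||x||^2, so ||R|| = 168 and sigma(R) ⊂ {|z| ≤ 168}. For any |lambda| < 168, the equation (R - lambda I) x = 0 forces x_1 = 0, then 168x_k = lambda x_{k+1} ⇒ x = 0, so R has no eigenvalues. But (R - lambda I) is not surjective for |lambda| < 168: solving (R - lambda I) x = e_1 would require x_n proportional to (lambda/168)^(-n), which is not in l^2. So every |lambda| < 168 lies in the residual spectrum. The boundary |lambda| = 168 is in the approximate point spectrum (the spectrum is closed). Hence sigma(R) is the closed disk of radius 168.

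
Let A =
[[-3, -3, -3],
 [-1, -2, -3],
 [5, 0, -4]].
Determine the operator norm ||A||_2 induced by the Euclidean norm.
||A||_2 ≈ 6.5614 (= sqrt(largest eigenvalue of A^T A))

||A||_2 = sigma_max(A) = sqrt(lambda_max(A^T A)). Form the symmetric matrix M = A^T A =
[[35, 11, -8],
 [11, 13, 15],
 [-8, 15, 34]].
Its characteristic polynomial (trace, sum of principal 2x2 minors, determinant of M give the coefficients) is
  p(λ) = det(λ I - M) = λ^3 - 82λ^2 + 1677λ - 9.
No integer candidate from the rational root theorem (±divisors of 9) is a root, so the roots are irrational. The cubic discriminant is Δ = 47423097 > 0, so there are three distinct real roots. p(0) = -9 and p(1) = 1587 have opposite signs, so a root lies in (0, 1); Newton's method refines it to λ ≈ 0.0054. p(38) = 181 and p(39) = -9 have opposite signs, so a root lies in (38, 39); Newton's method refines it to λ ≈ 38.943. p(43) = -9 and p(44) = 211 have opposite signs, so a root lies in (43, 44); Newton's method refines it to λ ≈ 43.0516. Check (Vieta): the three roots sum to 82, matching tr M = 82.
So the eigenvalues of A^T A are ≈ 0.0054, 38.943, 43.0516 (all ≥ 0, as they must be for A^T A). The largest is λ_max ≈ 43.0516, hence ||A||_2 = sqrt(λ_max) ≈ 6.5614.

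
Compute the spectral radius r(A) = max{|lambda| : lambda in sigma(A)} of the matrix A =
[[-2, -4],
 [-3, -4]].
r(A) = (6 + sqrt(52))/2 ≈ 6.6056

The eigenvalues of A are the roots of its characteristic polynomial. With M = A (coefficients from the trace and determinant):
  p(λ) = det(λ I - M) = λ^2 + 6λ - 4.
For λ^2 + 6λ - 4 the discriminant is 52. It is nonnegative but not a perfect square, so the roots are real and irrational: λ = (-6 ± sqrt(52))/2 ≈ 0.6056, -6.6056.
Thus the eigenvalues (to 4 decimals) are 0.6056 (modulus 0.6056); -6.6056 (modulus 6.6056). The spectral radius is the largest modulus: r(A) = (6 + sqrt(52))/2 ≈ 6.6056. (Cross-check: r(A) ≤ ||A||_2 ≈ 6.6814; equality holds whenever A is normal, though it can also hold for some non-normal A.)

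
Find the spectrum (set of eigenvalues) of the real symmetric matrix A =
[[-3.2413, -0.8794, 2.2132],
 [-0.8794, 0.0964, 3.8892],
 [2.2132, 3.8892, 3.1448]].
sigma(A) ≈ {-5, -1, 6}

A is real symmetric, so its spectrum consists of real eigenvalues. Expanding the characteristic polynomial of the displayed matrix gives
  det(λ I - A) = p(λ) = λ^3 + (0)λ^2 + (-31)λ + (-30.0017).
Solving p(λ) = 0 yields eigenvalues ≈ -5, -1, 6. (A is shown rounded to 4 decimals, so these recover the underlying integer eigenvalues to within that precision.)
Verification: the trace of A = 0 equals the sum of eigenvalues 0, and det(A) ≈ 30.0017 matches the eigenvalue product 30.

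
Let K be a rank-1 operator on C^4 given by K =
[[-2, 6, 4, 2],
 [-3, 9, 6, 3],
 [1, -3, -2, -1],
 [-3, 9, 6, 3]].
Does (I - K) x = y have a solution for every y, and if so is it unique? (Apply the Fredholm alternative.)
(I - K) is invertible (det(I - K) = -7 ≠ 0), so for every y in C^4 the equation (I - K) x = y has a unique solution.

K has rank 1, so it is an outer product K = u v^T: every row of K is a multiple of one row vector. Reading off the entries, u = (2, 3, -1, 3) and v = (-1, 3, 2, 1) (row i of K equals u_i·v^T). A rank-one matrix u v^T satisfies K u = u (v·u) and kills the (3)-dimensional subspace v^⊥, so its characteristic polynomial is lambda^3 (lambda - v·u) with v·u = tr K = 8. Hence the eigenvalues of I - K are 1 (multiplicity 3) and 1 - (8) = -7, so det(I - K) = -7. (Direct check: I - K =
[[3, -6, -4, -2],
 [3, -8, -6, -3],
 [-1, 3, 3, 1],
 [3, -9, -6, -2]]
has determinant -7.) The finite-dimensional Fredholm alternative says: either (I - K) is invertible, or ker(I - K) ≠ {0} and then range(I - K) = ker((I - K)^*)^⊥, with dim ker(I - K) = dim ker((I - K)^*). Since det(I - K) ≠ 0, 1 is not an eigenvalue of K and ker(I - K) = {0}, so we are in the first case: for every y there is a unique x = (I - K)^(-1) y. Explicitly, by the Sherman–Morrison formula, (I - u v^T)^(-1) = I + u v^T/(1 - v·u), i.e. (I - K)^(-1) = I + K/(-7).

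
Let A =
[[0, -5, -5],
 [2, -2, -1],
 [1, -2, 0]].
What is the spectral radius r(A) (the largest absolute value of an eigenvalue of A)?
r(A) ≈ 3.9749

The eigenvalues of A are the roots of its characteristic polynomial. With M = A (coefficients from the trace, the sum of principal 2x2 minors, and det A):
  p(λ) = det(λ I - M) = λ^3 + 2λ^2 + 13λ - 15.
No integer candidate from the rational root theorem (±divisors of 15) is a root, so the roots are irrational. The cubic discriminant is Δ = -20727 < 0, so there is one real root and a complex-conjugate pair. p(0) = -15 and p(1) = 1 have opposite signs, so a root lies in (0, 1); Newton's method refines it to λ ≈ 0.9494. Dividing out (λ - (0.9494)) leaves approximately λ^2 + 2.9494λ + 15.8. For λ^2 + 2.9494λ + 15.8 the discriminant is -54.5013. It is negative, so the remaining roots are the complex-conjugate pair λ ≈ -1.4747 ± 3.6913i. Their product equals the constant term, so |λ|^2 ≈ 15.8 and |λ| ≈ 3.9749.
Thus the eigenvalues (to 4 decimals) are 0.9494 (modulus 0.9494); -1.4747 ± 3.6913i (modulus 3.9749). The spectral radius is the largest modulus: r(A) ≈ 3.9749. (Cross-check: r(A) ≤ ||A||_2 ≈ 7.5747; equality holds whenever A is normal, though it can also hold for some non-normal A.)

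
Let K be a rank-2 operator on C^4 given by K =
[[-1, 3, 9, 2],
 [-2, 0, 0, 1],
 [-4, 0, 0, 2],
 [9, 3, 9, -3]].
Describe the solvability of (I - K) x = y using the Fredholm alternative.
(I - K) is invertible (det(I - K) = 11 ≠ 0), so for every y in C^4 the equation (I - K) x = y has a unique solution.

K has rank 2 and factors as K = U V^T = u1 v1^T + u2 v2^T with u1 = (2, 1, 2, -3), v1 = (-2, 0, 0, 1), u2 = (-3, 0, 0, -3), v2 = (-1, -1, -3, 0) (multiplying out reproduces the displayed K). The nonzero eigenvalues of U V^T coincide with those of the 2 x 2 matrix G = V^T U = [[v1·u1, v1·u2], [v2·u1, v2·u2]] = [[-7, 3], [-9, 3]], and by the Sylvester determinant identity det(I_4 - U V^T) = det(I_2 - V^T U) = det([[8, -3], [9, -2]]) = (8)(-2) - (-3)(9) = 11. (Direct check: I - K =
[[2, -3, -9, -2],
 [2, 1, 0, -1],
 [4, 0, 1, -2],
 [-9, -3, -9, 4]]
has determinant 11.) The finite-dimensional Fredholm alternative says: either (I - K) is invertible, or ker(I - K) ≠ {0} and then range(I - K) = ker((I - K)^*)^⊥, with dim ker(I - K) = dim ker((I - K)^*). Since det(I - K) ≠ 0, 1 is not an eigenvalue of K and ker(I - K) = {0}, so we are in the first case: for every y there is a unique x = (I - K)^(-1) y. (Explicitly, by the Woodbury identity, (I - U V^T)^(-1) = I + U (I_2 - G)^(-1) V^T.)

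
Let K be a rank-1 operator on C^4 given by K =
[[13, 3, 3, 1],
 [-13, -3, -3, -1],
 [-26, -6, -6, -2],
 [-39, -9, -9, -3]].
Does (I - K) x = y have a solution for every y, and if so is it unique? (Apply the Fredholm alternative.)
(I - K) is singular (det(I - K) = 0, i.e. 1 ∈ sigma(K)). (I - K) x = y is solvable iff y ⊥ ker((I - K)^*) = span{(13, 3, 3, 1)}, i.e. iff 13y_1 + 3y_2 + 3y_3 + y_4 = 0. When solvable, the solutions are x = y + c·(1, -1, -2, -3), c arbitrary (ker(I - K) = span{(1, -1, -2, -3)}, dimension 1).

K has rank 1, so it is an outer product K = u v^T: every row of K is a multiple of one row vector. Reading off the entries, u = (1, -1, -2, -3) and v = (13, 3, 3, 1) (row i of K equals u_i·v^T). A rank-one matrix u v^T satisfies K u = u (v·u) and kills the (3)-dimensional subspace v^⊥, so its characteristic polynomial is lambda^3 (lambda - v·u) with v·u = tr K = 1. Hence the eigenvalues of I - K are 1 (multiplicity 3) and 1 - (1) = 0, so det(I - K) = 0. (Direct check: I - K =
[[-12, -3, -3, -1],
 [13, 4, 3, 1],
 [26, 6, 7, 2],
 [39, 9, 9, 4]]
has determinant 0.) So 1 is an eigenvalue of K and (I - K) is not invertible. The finite-dimensional Fredholm alternative says: either (I - K) is invertible, or ker(I - K) ≠ {0} and then range(I - K) = ker((I - K)^*)^⊥, with dim ker(I - K) = dim ker((I - K)^*). We are in the second case, so we need both kernels. Kernel of I - K: (I - K) u = u - u (v·u) = u - u = 0, so ker(I - K) = span{u} = span{(1, -1, -2, -3)} (it is exactly 1-dimensional because rank(I - K) = 3). Kernel of the adjoint: K is real, so (I - K)^* = I - K^T = I - v u^T, and (I - v u^T) v = v - v (u·v) = 0; hence ker((I - K)^*) = span{v} = span{(13, 3, 3, 1)}. Therefore (I - K) x = y is solvable iff <y, v> = 0, i.e. iff 13y_1 + 3y_2 + 3y_3 + y_4 = 0. When this holds, K y = u (v·y) = 0, so (I - K) y = y and x = y is a particular solution; the full solution set is the line x = y + c·u = y + c·(1, -1, -2, -3), c ∈ C.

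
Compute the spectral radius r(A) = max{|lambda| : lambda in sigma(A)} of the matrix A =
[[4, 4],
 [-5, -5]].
r(A) = 1

The eigenvalues of A are the roots of its characteristic polynomial. With M = A (coefficients from the trace and determinant):
  p(λ) = det(λ I - M) = λ^2 + λ.
For λ^2 + λ the discriminant is 1. It is a perfect square (1^2), so the roots are rational: λ = (-1 ± 1)/2 = 0, -1.
Thus the eigenvalues (to 4 decimals) are 0 (modulus 0); -1 (modulus 1). The spectral radius is the largest modulus: r(A) = 1. (Cross-check: r(A) ≤ ||A||_2 ≈ 9.0554; equality holds whenever A is normal, though it can also hold for some non-normal A.)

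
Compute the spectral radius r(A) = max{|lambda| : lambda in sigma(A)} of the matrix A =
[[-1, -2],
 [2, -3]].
r(A) = sqrt(7) ≈ 2.6458

The eigenvalues of A are the roots of its characteristic polynomial. With M = A (coefficients from the trace and determinant):
  p(λ) = det(λ I - M) = λ^2 + 4λ + 7.
For λ^2 + 4λ + 7 the discriminant is -12. It is negative, so the roots are the complex-conjugate pair λ = -2 ± (sqrt(12)/2) i ≈ -2 ± 1.7321i. For a conjugate pair the product of the roots equals the constant term, so |λ|^2 = 7 and |λ| = sqrt(7) ≈ 2.6458.
Thus the eigenvalues (to 4 decimals) are -2 ± 1.7321i (modulus 2.6458). The spectral radius is the largest modulus: r(A) = sqrt(7) ≈ 2.6458. (Cross-check: r(A) ≤ ||A||_2 ≈ 3.8284; equality holds whenever A is normal, though it can also hold for some non-normal A.)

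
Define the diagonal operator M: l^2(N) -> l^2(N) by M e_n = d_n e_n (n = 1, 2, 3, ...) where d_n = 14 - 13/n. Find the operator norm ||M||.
||M|| = 14

For a diagonal operator on l^2 with entries d_n, ||M|| = sup_n |d_n|. Here d_1 = 1, d_2 = 15/2, ..., and d_n = 14 - 13/n increases monotonically toward 14. All terms lie in [1, 14), so |d_n| = d_n and the supremum is the limit 14, which is not attained by any individual d_n. Hence ||M|| = 14.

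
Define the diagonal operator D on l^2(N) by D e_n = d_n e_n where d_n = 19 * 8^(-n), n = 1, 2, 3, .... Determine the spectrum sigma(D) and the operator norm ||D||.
sigma(D) = {19 * 8^(-n) : n ≥ 1} ∪ {0}; ||D|| = 19/8

A bounded diagonal operator on l^2 with diagonal entries d_n has spectrum equal to the closure of {d_n : n ≥ 1}: every d_n is an eigenvalue (with eigenvector e_n), so {d_n} ⊂ sigma(D); the spectrum is closed, so its closure is too; and for lambda not in the closure, (D - lambda I) has bounded inverse (the diagonal entries 1/(d_n - lambda) are bounded). For our sequence d_n = 19 * 8^(-n), n = 1, 2, 3, ...:
  - {d_n} = {19 * 8^(-n) : n ≥ 1}; the only limit point is 0
  - closure = {19 * 8^(-n) : n ≥ 1} ∪ {0}
For the norm: a diagonal operator has ||D|| = sup_n |d_n|. Here d_n = 19 * 8^(-n) is positive and decreasing, so sup_n |d_n| = d_1 = 19/8. So ||D|| = 19/8.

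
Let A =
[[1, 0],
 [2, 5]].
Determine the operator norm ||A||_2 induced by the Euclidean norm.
||A||_2 = sqrt((30 + sqrt(800))/2) ≈ 5.3983 (= sqrt(largest eigenvalue of A^T A))

||A||_2 = sigma_max(A) = sqrt(lambda_max(A^T A)). Form the symmetric matrix M = A^T A =
[[5, 10],
 [10, 25]].
Its characteristic polynomial (trace, determinant of M give the coefficients) is
  p(λ) = det(λ I - M) = λ^2 - 30λ + 25.
For λ^2 - 30λ + 25 the discriminant is 800. It is nonnegative but not a perfect square, so the roots are real and irrational: λ = (30 ± sqrt(800))/2 ≈ 29.1421, 0.8579.
So the eigenvalues of A^T A are ≈ 0.8579, 29.1421 (all ≥ 0, as they must be for A^T A). The largest is λ_max = (30 + sqrt(800))/2 ≈ 29.1421, hence ||A||_2 = sqrt(λ_max) = sqrt((30 + sqrt(800))/2) ≈ 5.3983.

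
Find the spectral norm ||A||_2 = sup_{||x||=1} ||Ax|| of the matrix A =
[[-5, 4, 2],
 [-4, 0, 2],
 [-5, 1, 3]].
||A||_2 ≈ 9.6158 (= sqrt(largest eigenvalue of A^T A))

||A||_2 = sigma_max(A) = sqrt(lambda_max(A^T A)). Form the symmetric matrix M = A^T A =
[[66, -25, -33],
 [-25, 17, 11],
 [-33, 11, 17]].
Its characteristic polynomial (trace, sum of principal 2x2 minors, determinant of M give the coefficients) is
  p(λ) = det(λ I - M) = λ^3 - 100λ^2 + 698λ - 100.
No integer candidate from the rational root theorem (±divisors of 100) is a root, so the roots are irrational. The cubic discriminant is Δ = 3237136432 > 0, so there are three distinct real roots. p(0) = -100 and p(1) = 499 have opposite signs, so a root lies in (0, 1); Newton's method refines it to λ ≈ 0.1463. p(7) = 229 and p(8) = -404 have opposite signs, so a root lies in (7, 8); Newton's method refines it to λ ≈ 7.391. p(92) = -3596 and p(93) = 4271 have opposite signs, so a root lies in (92, 93); Newton's method refines it to λ ≈ 92.4627. Check (Vieta): the three roots sum to 100, matching tr M = 100.
So the eigenvalues of A^T A are ≈ 0.1463, 7.391, 92.4627 (all ≥ 0, as they must be for A^T A). The largest is λ_max ≈ 92.4627, hence ||A||_2 = sqrt(λ_max) ≈ 9.6158.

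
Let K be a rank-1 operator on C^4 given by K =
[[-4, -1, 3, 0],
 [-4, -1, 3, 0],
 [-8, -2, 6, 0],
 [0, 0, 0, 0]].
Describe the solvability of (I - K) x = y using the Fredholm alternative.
(I - K) is singular (det(I - K) = 0, i.e. 1 ∈ sigma(K)). (I - K) x = y is solvable iff y ⊥ ker((I - K)^*) = span{(-4, -1, 3, 0)}, i.e. iff -4y_1 - y_2 + 3y_3 = 0. When solvable, the solutions are x = y + c·(1, 1, 2, 0), c arbitrary (ker(I - K) = span{(1, 1, 2, 0)}, dimension 1).

K has rank 1, so it is an outer product K = u v^T: every row of K is a multiple of one row vector. Reading off the entries, u = (1, 1, 2, 0) and v = (-4, -1, 3, 0) (row i of K equals u_i·v^T). A rank-one matrix u v^T satisfies K u = u (v·u) and kills the (3)-dimensional subspace v^⊥, so its characteristic polynomial is lambda^3 (lambda - v·u) with v·u = tr K = 1. Hence the eigenvalues of I - K are 1 (multiplicity 3) and 1 - (1) = 0, so det(I - K) = 0. (Direct check: I - K =
[[5, 1, -3, 0],
 [4, 2, -3, 0],
 [8, 2, -5, 0],
 [0, 0, 0, 1]]
has determinant 0.) So 1 is an eigenvalue of K and (I - K) is not invertible. The finite-dimensional Fredholm alternative says: either (I - K) is invertible, or ker(I - K) ≠ {0} and then range(I - K) = ker((I - K)^*)^⊥, with dim ker(I - K) = dim ker((I - K)^*). We are in the second case, so we need both kernels. Kernel of I - K: (I - K) u = u - u (v·u) = u - u = 0, so ker(I - K) = span{u} = span{(1, 1, 2, 0)} (it is exactly 1-dimensional because rank(I - K) = 3). Kernel of the adjoint: K is real, so (I - K)^* = I - K^T = I - v u^T, and (I - v u^T) v = v - v (u·v) = 0; hence ker((I - K)^*) = span{v} = span{(-4, -1, 3, 0)}. Therefore (I - K) x = y is solvable iff <y, v> = 0, i.e. iff -4y_1 - y_2 + 3y_3 = 0. When this holds, K y = u (v·y) = 0, so (I - K) y = y and x = y is a particular solution; the full solution set is the line x = y + c·u = y + c·(1, 1, 2, 0), c ∈ C.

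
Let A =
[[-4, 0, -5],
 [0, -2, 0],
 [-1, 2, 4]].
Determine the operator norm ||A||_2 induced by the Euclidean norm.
||A||_2 ≈ 7.0676 (= sqrt(largest eigenvalue of A^T A))

||A||_2 = sigma_max(A) = sqrt(lambda_max(A^T A)). Form the symmetric matrix M = A^T A =
[[17, -2, 16],
 [-2, 8, 8],
 [16, 8, 41]].
Its characteristic polynomial (trace, sum of principal 2x2 minors, determinant of M give the coefficients) is
  p(λ) = det(λ I - M) = λ^3 - 66λ^2 + 837λ - 1764.
No integer candidate from the rational root theorem (±divisors of 1764) is a root, so the roots are irrational. The cubic discriminant is Δ = 347629968 > 0, so there are three distinct real roots. p(2) = -346 and p(3) = 180 have opposite signs, so a root lies in (2, 3); Newton's method refines it to λ ≈ 2.632. p(13) = 160 and p(14) = -238 have opposite signs, so a root lies in (13, 14); Newton's method refines it to λ ≈ 13.4176. p(49) = -1568 and p(50) = 86 have opposite signs, so a root lies in (49, 50); Newton's method refines it to λ ≈ 49.9504. Check (Vieta): the three roots sum to 66, matching tr M = 66.
So the eigenvalues of A^T A are ≈ 2.632, 13.4176, 49.9504 (all ≥ 0, as they must be for A^T A). The largest is λ_max ≈ 49.9504, hence ||A||_2 = sqrt(λ_max) ≈ 7.0676.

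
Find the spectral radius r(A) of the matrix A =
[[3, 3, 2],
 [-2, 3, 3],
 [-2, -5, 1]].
r(A) ≈ 5.346

The eigenvalues of A are the roots of its characteristic polynomial. With M = A (coefficients from the trace, the sum of principal 2x2 minors, and det A):
  p(λ) = det(λ I - M) = λ^3 - 7λ^2 + 40λ - 74.
No integer candidate from the rational root theorem (±divisors of 74) is a root, so the roots are irrational. The cubic discriminant is Δ = -54020 < 0, so there is one real root and a complex-conjugate pair. p(2) = -14 and p(3) = 10 have opposite signs, so a root lies in (2, 3); Newton's method refines it to λ ≈ 2.5893. Dividing out (λ - (2.5893)) leaves approximately λ^2 - 4.4107λ + 28.5794. For λ^2 - 4.4107λ + 28.5794 the discriminant is -94.8632. It is negative, so the remaining roots are the complex-conjugate pair λ ≈ 2.2054 ± 4.8699i. Their product equals the constant term, so |λ|^2 ≈ 28.5794 and |λ| ≈ 5.346.
Thus the eigenvalues (to 4 decimals) are 2.5893 (modulus 2.5893); 2.2054 ± 4.8699i (modulus 5.346). The spectral radius is the largest modulus: r(A) ≈ 5.346. (Cross-check: r(A) ≤ ||A||_2 ≈ 7.0995; equality holds whenever A is normal, though it can also hold for some non-normal A.)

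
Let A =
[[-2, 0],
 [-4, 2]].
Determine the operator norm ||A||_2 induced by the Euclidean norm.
||A||_2 = sqrt((24 + sqrt(512))/2) ≈ 4.8284 (= sqrt(largest eigenvalue of A^T A))

||A||_2 = sigma_max(A) = sqrt(lambda_max(A^T A)). Form the symmetric matrix M = A^T A =
[[20, -8],
 [-8, 4]].
Its characteristic polynomial (trace, determinant of M give the coefficients) is
  p(λ) = det(λ I - M) = λ^2 - 24λ + 16.
For λ^2 - 24λ + 16 the discriminant is 512. It is nonnegative but not a perfect square, so the roots are real and irrational: λ = (24 ± sqrt(512))/2 ≈ 23.3137, 0.6863.
So the eigenvalues of A^T A are ≈ 0.6863, 23.3137 (all ≥ 0, as they must be for A^T A). The largest is λ_max = (24 + sqrt(512))/2 ≈ 23.3137, hence ||A||_2 = sqrt(λ_max) = sqrt((24 + sqrt(512))/2) ≈ 4.8284.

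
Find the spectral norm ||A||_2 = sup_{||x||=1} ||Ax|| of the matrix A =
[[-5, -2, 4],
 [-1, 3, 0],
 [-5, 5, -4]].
||A||_2 ≈ 8.5127 (= sqrt(largest eigenvalue of A^T A))

||A||_2 = sigma_max(A) = sqrt(lambda_max(A^T A)). Form the symmetric matrix M = A^T A =
[[51, -18, 0],
 [-18, 38, -28],
 [0, -28, 32]].
Its characteristic polynomial (trace, sum of principal 2x2 minors, determinant of M give the coefficients) is
  p(λ) = det(λ I - M) = λ^3 - 121λ^2 + 3678λ - 11664.
No integer candidate from the rational root theorem (±divisors of 11664) is a root, so the roots are irrational. The cubic discriminant is Δ = 6148882404 > 0, so there are three distinct real roots. p(3) = -1692 and p(4) = 1176 have opposite signs, so a root lies in (3, 4); Newton's method refines it to λ ≈ 3.5806. p(44) = 1096 and p(45) = -54 have opposite signs, so a root lies in (44, 45); Newton's method refines it to λ ≈ 44.9525. p(72) = -864 and p(73) = 1038 have opposite signs, so a root lies in (72, 73); Newton's method refines it to λ ≈ 72.4669. Check (Vieta): the three roots sum to 121, matching tr M = 121.
So the eigenvalues of A^T A are ≈ 3.5806, 44.9525, 72.4669 (all ≥ 0, as they must be for A^T A). The largest is λ_max ≈ 72.4669, hence ||A||_2 = sqrt(λ_max) ≈ 8.5127.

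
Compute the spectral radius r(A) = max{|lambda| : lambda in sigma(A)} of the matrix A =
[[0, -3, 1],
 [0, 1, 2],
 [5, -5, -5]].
r(A) ≈ 5.2634

The eigenvalues of A are the roots of its characteristic polynomial. With M = A (coefficients from the trace, the sum of principal 2x2 minors, and det A):
  p(λ) = det(λ I - M) = λ^3 + 4λ^2 + 35.
No integer candidate from the rational root theorem (±divisors of 35) is a root, so the roots are irrational. The cubic discriminant is Δ = -42035 < 0, so there is one real root and a complex-conjugate pair. p(-6) = -37 and p(-5) = 10 have opposite signs, so a root lies in (-6, -5); Newton's method refines it to λ ≈ -5.2634. Dividing out (λ - (-5.2634)) leaves approximately λ^2 - 1.2634λ + 6.6497. For λ^2 - 1.2634λ + 6.6497 the discriminant is -25.0027. It is negative, so the remaining roots are the complex-conjugate pair λ ≈ 0.6317 ± 2.5001i. Their product equals the constant term, so |λ|^2 ≈ 6.6497 and |λ| ≈ 2.5787.
Thus the eigenvalues (to 4 decimals) are -5.2634 (modulus 5.2634); 0.6317 ± 2.5001i (modulus 2.5787). The spectral radius is the largest modulus: r(A) ≈ 5.2634. (Cross-check: r(A) ≤ ||A||_2 ≈ 8.9172; equality holds whenever A is normal, though it can also hold for some non-normal A.)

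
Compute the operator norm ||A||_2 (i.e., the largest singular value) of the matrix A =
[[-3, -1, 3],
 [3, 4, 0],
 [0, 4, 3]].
||A||_2 ≈ 6.5341 (= sqrt(largest eigenvalue of A^T A))

||A||_2 = sigma_max(A) = sqrt(lambda_max(A^T A)). Form the symmetric matrix M = A^T A =
[[18, 15, -9],
 [15, 33, 9],
 [-9, 9, 18]].
Its characteristic polynomial (trace, sum of principal 2x2 minors, determinant of M give the coefficients) is
  p(λ) = det(λ I - M) = λ^3 - 69λ^2 + 1125λ - 81.
No integer candidate from the rational root theorem (±divisors of 81) is a root, so the roots are irrational. The cubic discriminant is Δ = 336891312 > 0, so there are three distinct real roots. p(0) = -81 and p(1) = 976 have opposite signs, so a root lies in (0, 1); Newton's method refines it to λ ≈ 0.0723. p(26) = 101 and p(27) = -324 have opposite signs, so a root lies in (26, 27); Newton's method refines it to λ ≈ 26.2333. p(42) = -459 and p(43) = 220 have opposite signs, so a root lies in (42, 43); Newton's method refines it to λ ≈ 42.6943. Check (Vieta): the three roots sum to 69, matching tr M = 69.
So the eigenvalues of A^T A are ≈ 0.0723, 26.2333, 42.6943 (all ≥ 0, as they must be for A^T A). The largest is λ_max ≈ 42.6943, hence ||A||_2 = sqrt(λ_max) ≈ 6.5341.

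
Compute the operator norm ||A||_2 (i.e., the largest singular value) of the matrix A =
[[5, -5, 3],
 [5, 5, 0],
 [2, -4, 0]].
||A||_2 ≈ 8.7285 (= sqrt(largest eigenvalue of A^T A))

||A||_2 = sigma_max(A) = sqrt(lambda_max(A^T A)). Form the symmetric matrix M = A^T A =
[[54, -8, 15],
 [-8, 66, -15],
 [15, -15, 9]].
Its characteristic polynomial (trace, sum of principal 2x2 minors, determinant of M give the coefficients) is
  p(λ) = det(λ I - M) = λ^3 - 129λ^2 + 4130λ - 8100.
No integer candidate from the rational root theorem (±divisors of 8100) is a root, so the roots are irrational. The cubic discriminant is Δ = 8417557300 > 0, so there are three distinct real roots. p(2) = -348 and p(3) = 3156 have opposite signs, so a root lies in (2, 3); Newton's method refines it to λ ≈ 2.0963. p(50) = 900 and p(51) = -348 have opposite signs, so a root lies in (50, 51); Newton's method refines it to λ ≈ 50.7175. p(76) = -348 and p(77) = 1602 have opposite signs, so a root lies in (76, 77); Newton's method refines it to λ ≈ 76.1862. Check (Vieta): the three roots sum to 129, matching tr M = 129.
So the eigenvalues of A^T A are ≈ 2.0963, 50.7175, 76.1862 (all ≥ 0, as they must be for A^T A). The largest is λ_max ≈ 76.1862, hence ||A||_2 = sqrt(λ_max) ≈ 8.7285.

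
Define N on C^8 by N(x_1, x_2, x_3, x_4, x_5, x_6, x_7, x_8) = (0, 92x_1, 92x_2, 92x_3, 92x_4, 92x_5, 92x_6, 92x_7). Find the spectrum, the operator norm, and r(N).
sigma(N) = {0}; ||N|| = 92; r(N) = 0. (N is nilpotent with N^8 = 0.)

On C^8, N is a strictly lower-triangular matrix with 92 on the subdiagonal and zeros elsewhere, so its characteristic polynomial is lambda^8 and every eigenvalue is 0: sigma(N) = {0}. For the operator norm, N e_i = 92e_{i+1} for i = 1, ..., 7 and N e_8 = 0, so the singular values of N are 92 (with multiplicity 7) and 0; hence ||N|| = 92. The spectral radius r(N) = max|lambda| = 0. Note ||N|| > r(N) — characteristic of non-normal nilpotent operators. Indeed N^8 = 0.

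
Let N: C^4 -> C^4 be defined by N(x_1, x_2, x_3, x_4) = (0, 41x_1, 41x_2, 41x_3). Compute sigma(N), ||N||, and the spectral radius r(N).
sigma(N) = {0}; ||N|| = 41; r(N) = 0. (N is nilpotent with N^4 = 0.)

On C^4, N is a strictly lower-triangular matrix with 41 on the subdiagonal and zeros elsewhere, so its characteristic polynomial is lambda^4 and every eigenvalue is 0: sigma(N) = {0}. For the operator norm, N e_i = 41e_{i+1} for i = 1, ..., 3 and N e_4 = 0, so the singular values of N are 41 (with multiplicity 3) and 0; hence ||N|| = 41. The spectral radius r(N) = max|lambda| = 0. Note ||N|| > r(N) — characteristic of non-normal nilpotent operators. Indeed N^4 = 0.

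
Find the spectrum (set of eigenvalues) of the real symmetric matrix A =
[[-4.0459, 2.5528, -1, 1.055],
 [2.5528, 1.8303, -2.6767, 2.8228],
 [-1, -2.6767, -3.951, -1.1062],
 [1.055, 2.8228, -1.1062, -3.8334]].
sigma(A) ≈ {-5, 5} (-5 with multiplicity 3)

A is real symmetric, so its spectrum consists of real eigenvalues. Expanding the characteristic polynomial of the displayed matrix gives
  det(λ I - A) = p(λ) = λ^4 + (10)λ^3 + (0)λ^2 + (-249.9954)λ + (-624.9886).
Solving p(λ) = 0 yields eigenvalues ≈ -5, -5, -5, 5. (A is shown rounded to 4 decimals, so these recover the underlying integer eigenvalues to within that precision.)
Verification: the trace of A = -10 equals the sum of eigenvalues -10, and det(A) ≈ -624.9886 matches the eigenvalue product -625.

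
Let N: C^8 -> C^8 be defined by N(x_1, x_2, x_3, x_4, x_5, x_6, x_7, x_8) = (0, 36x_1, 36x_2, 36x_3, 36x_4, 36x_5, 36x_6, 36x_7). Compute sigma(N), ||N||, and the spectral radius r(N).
sigma(N) = {0}; ||N|| = 36; r(N) = 0. (N is nilpotent with N^8 = 0.)

On C^8, N is a strictly lower-triangular matrix with 36 on the subdiagonal and zeros elsewhere, so its characteristic polynomial is lambda^8 and every eigenvalue is 0: sigma(N) = {0}. For the operator norm, N e_i = 36e_{i+1} for i = 1, ..., 7 and N e_8 = 0, so the singular values of N are 36 (with multiplicity 7) and 0; hence ||N|| = 36. The spectral radius r(N) = max|lambda| = 0. Note ||N|| > r(N) — characteristic of non-normal nilpotent operators. Indeed N^8 = 0.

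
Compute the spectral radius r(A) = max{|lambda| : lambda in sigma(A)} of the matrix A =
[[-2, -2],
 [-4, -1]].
r(A) = (3 + sqrt(33))/2 ≈ 4.3723

The eigenvalues of A are the roots of its characteristic polynomial. With M = A (coefficients from the trace and determinant):
  p(λ) = det(λ I - M) = λ^2 + 3λ - 6.
For λ^2 + 3λ - 6 the discriminant is 33. It is nonnegative but not a perfect square, so the roots are real and irrational: λ = (-3 ± sqrt(33))/2 ≈ 1.3723, -4.3723.
Thus the eigenvalues (to 4 decimals) are 1.3723 (modulus 1.3723); -4.3723 (modulus 4.3723). The spectral radius is the largest modulus: r(A) = (3 + sqrt(33))/2 ≈ 4.3723. (Cross-check: r(A) ≤ ||A||_2 ≈ 4.8442; equality holds whenever A is normal, though it can also hold for some non-normal A.)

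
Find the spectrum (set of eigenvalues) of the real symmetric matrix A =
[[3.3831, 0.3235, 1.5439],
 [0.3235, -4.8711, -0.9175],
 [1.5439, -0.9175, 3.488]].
sigma(A) ≈ {-5, 2, 5}

A is real symmetric, so its spectrum consists of real eigenvalues. Expanding the characteristic polynomial of the displayed matrix gives
  det(λ I - A) = p(λ) = λ^3 + (-2)λ^2 + (-25)λ + (49.9988).
Solving p(λ) = 0 yields eigenvalues ≈ -5, 2, 5. (A is shown rounded to 4 decimals, so these recover the underlying integer eigenvalues to within that precision.)
Verification: the trace of A = 2 equals the sum of eigenvalues 2, and det(A) ≈ -49.9988 matches the eigenvalue product -50.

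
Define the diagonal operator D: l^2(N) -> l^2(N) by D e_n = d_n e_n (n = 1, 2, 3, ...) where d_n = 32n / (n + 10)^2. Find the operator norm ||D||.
||D|| = 4/5 (attained at n = 10)

For D diagonal, ||D|| = sup_n |d_n|. Treat f(x) = 32x / (x + 10)^2 for real x > 0. By the quotient rule, f'(x) = 32(10 - x)/(x + 10)^3, which is positive for x < 10 and negative for x > 10. So f has a unique maximum at x = 10, and since 10 is a positive integer, the supremum over n ≥ 1 is attained at n = 10: d_10 = 32·10/(10 + 10)^2 = 32·10/400 = 4/5. Hence ||D|| = 4/5.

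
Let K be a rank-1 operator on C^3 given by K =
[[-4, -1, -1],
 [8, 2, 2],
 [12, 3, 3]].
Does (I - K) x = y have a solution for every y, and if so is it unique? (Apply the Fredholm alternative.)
(I - K) is singular (det(I - K) = 0, i.e. 1 ∈ sigma(K)). (I - K) x = y is solvable iff y ⊥ ker((I - K)^*) = span{(-4, -1, -1)}, i.e. iff -4y_1 - y_2 - y_3 = 0. When solvable, the solutions are x = y + c·(1, -2, -3), c arbitrary (ker(I - K) = span{(1, -2, -3)}, dimension 1).

K has rank 1, so it is an outer product K = u v^T: every row of K is a multiple of one row vector. Reading off the entries, u = (1, -2, -3) and v = (-4, -1, -1) (row i of K equals u_i·v^T). A rank-one matrix u v^T satisfies K u = u (v·u) and kills the (2)-dimensional subspace v^⊥, so its characteristic polynomial is lambda^2 (lambda - v·u) with v·u = tr K = 1. Hence the eigenvalues of I - K are 1 (multiplicity 2) and 1 - (1) = 0, so det(I - K) = 0. (Direct check: I - K =
[[5, 1, 1],
 [-8, -1, -2],
 [-12, -3, -2]]
has determinant 0.) So 1 is an eigenvalue of K and (I - K) is not invertible. The finite-dimensional Fredholm alternative says: either (I - K) is invertible, or ker(I - K) ≠ {0} and then range(I - K) = ker((I - K)^*)^⊥, with dim ker(I - K) = dim ker((I - K)^*). We are in the second case, so we need both kernels. Kernel of I - K: (I - K) u = u - u (v·u) = u - u = 0, so ker(I - K) = span{u} = span{(1, -2, -3)} (it is exactly 1-dimensional because rank(I - K) = 2). Kernel of the adjoint: K is real, so (I - K)^* = I - K^T = I - v u^T, and (I - v u^T) v = v - v (u·v) = 0; hence ker((I - K)^*) = span{v} = span{(-4, -1, -1)}. Therefore (I - K) x = y is solvable iff <y, v> = 0, i.e. iff -4y_1 - y_2 - y_3 = 0. When this holds, K y = u (v·y) = 0, so (I - K) y = y and x = y is a particular solution; the full solution set is the line x = y + c·u = y + c·(1, -2, -3), c ∈ C.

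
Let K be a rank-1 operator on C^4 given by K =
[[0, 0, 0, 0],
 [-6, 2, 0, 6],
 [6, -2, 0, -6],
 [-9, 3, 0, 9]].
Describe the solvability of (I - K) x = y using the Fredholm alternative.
(I - K) is invertible (det(I - K) = -10 ≠ 0), so for every y in C^4 the equation (I - K) x = y has a unique solution.

K has rank 1, so it is an outer product K = u v^T: every row of K is a multiple of one row vector. Reading off the entries, u = (0, -2, 2, -3) and v = (3, -1, 0, -3) (row i of K equals u_i·v^T). A rank-one matrix u v^T satisfies K u = u (v·u) and kills the (3)-dimensional subspace v^⊥, so its characteristic polynomial is lambda^3 (lambda - v·u) with v·u = tr K = 11. Hence the eigenvalues of I - K are 1 (multiplicity 3) and 1 - (11) = -10, so det(I - K) = -10. (Direct check: I - K =
[[1, 0, 0, 0],
 [6, -1, 0, -6],
 [-6, 2, 1, 6],
 [9, -3, 0, -8]]
has determinant -10.) The finite-dimensional Fredholm alternative says: either (I - K) is invertible, or ker(I - K) ≠ {0} and then range(I - K) = ker((I - K)^*)^⊥, with dim ker(I - K) = dim ker((I - K)^*). Since det(I - K) ≠ 0, 1 is not an eigenvalue of K and ker(I - K) = {0}, so we are in the first case: for every y there is a unique x = (I - K)^(-1) y. Explicitly, by the Sherman–Morrison formula, (I - u v^T)^(-1) = I + u v^T/(1 - v·u), i.e. (I - K)^(-1) = I + K/(-10).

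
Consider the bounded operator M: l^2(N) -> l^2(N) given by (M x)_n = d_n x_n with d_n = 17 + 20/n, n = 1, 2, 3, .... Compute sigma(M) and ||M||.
sigma(M) = {17 + 20/n : n ≥ 1} ∪ {17}; ||M|| = 37

A bounded diagonal operator on l^2 with diagonal entries d_n has spectrum equal to the closure of {d_n : n ≥ 1}: every d_n is an eigenvalue (with eigenvector e_n), so {d_n} ⊂ sigma(M); the spectrum is closed, so its closure is too; and for lambda not in the closure, (M - lambda I) has bounded inverse (the diagonal entries 1/(d_n - lambda) are bounded). For our sequence d_n = 17 + 20/n, n = 1, 2, 3, ...:
  - {d_n} = {17 + 20/n : n ≥ 1}; the only limit point is 17
  - closure = {17 + 20/n : n ≥ 1} ∪ {17}
For the norm: a diagonal operator has ||M|| = sup_n |d_n|. Here d_n = 17 + 20/n is positive and decreasing, so sup_n |d_n| = d_1 = 17 + 20 = 37. So ||M|| = 37.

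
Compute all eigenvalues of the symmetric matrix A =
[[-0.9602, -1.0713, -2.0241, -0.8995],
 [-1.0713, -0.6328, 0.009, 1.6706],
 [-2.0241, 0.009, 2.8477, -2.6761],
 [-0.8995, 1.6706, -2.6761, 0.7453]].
sigma(A) ≈ {-3, -2, 2, 5}

A is real symmetric, so its spectrum consists of real eigenvalues. Expanding the characteristic polynomial of the displayed matrix gives
  det(λ I - A) = p(λ) = λ^4 + (-2)λ^3 + (-19)λ^2 + (8)λ + (60).
Solving p(λ) = 0 yields eigenvalues ≈ -3, -2, 2, 5. (A is shown rounded to 4 decimals, so these recover the underlying integer eigenvalues to within that precision.)
Verification: the trace of A = 2 equals the sum of eigenvalues 2, and det(A) ≈ 59.9993 matches the eigenvalue product 60.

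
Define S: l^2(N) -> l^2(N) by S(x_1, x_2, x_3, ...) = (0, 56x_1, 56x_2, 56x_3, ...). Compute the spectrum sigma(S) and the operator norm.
sigma(S) = closed disk {z in C : |z| ≤ 56}; ||S|| = 56

Note S = 56·U where U is the unit right shift (U x)_k = x_{k-1} (with x_0 := 0); so ||S|| = 56||U|| and sigma(S) = 56·sigma(U). ||S x||^2 = sum_{k≥1} |56x_k|^2 = 3136||x||^2, so ||S|| = 56 and sigma(S) ⊂ {|z| ≤ 56}. For any |lambda| < 56, the equation (S - lambda I) x = 0 forces x_1 = 0, then 56x_k = lambda x_{k+1} ⇒ x = 0, so S has no eigenvalues. But (S - lambda I) is not surjective for |lambda| < 56: solving (S - lambda I) x = e_1 would require x_n proportional to (lambda/56)^(-n), which is not in l^2. So every |lambda| < 56 lies in the residual spectrum. The boundary |lambda| = 56 is in the approximate point spectrum (the spectrum is closed). Hence sigma(S) is the closed disk of radius 56.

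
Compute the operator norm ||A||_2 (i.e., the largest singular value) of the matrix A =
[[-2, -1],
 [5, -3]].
||A||_2 = sqrt((39 + sqrt(1037))/2) ≈ 5.9667 (= sqrt(largest eigenvalue of A^T A))

||A||_2 = sigma_max(A) = sqrt(lambda_max(A^T A)). Form the symmetric matrix M = A^T A =
[[29, -13],
 [-13, 10]].
Its characteristic polynomial (trace, determinant of M give the coefficients) is
  p(λ) = det(λ I - M) = λ^2 - 39λ + 121.
For λ^2 - 39λ + 121 the discriminant is 1037. It is nonnegative but not a perfect square, so the roots are real and irrational: λ = (39 ± sqrt(1037))/2 ≈ 35.6012, 3.3988.
So the eigenvalues of A^T A are ≈ 3.3988, 35.6012 (all ≥ 0, as they must be for A^T A). The largest is λ_max = (39 + sqrt(1037))/2 ≈ 35.6012, hence ||A||_2 = sqrt(λ_max) = sqrt((39 + sqrt(1037))/2) ≈ 5.9667.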